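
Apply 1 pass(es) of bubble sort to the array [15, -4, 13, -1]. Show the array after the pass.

After pass 1: [-4, 13, -1, 15] (3 swaps)
Total swaps: 3


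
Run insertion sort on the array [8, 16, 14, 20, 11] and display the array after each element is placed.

First element 8 is already 'sorted'
Insert 16: shifted 0 elements -> [8, 16, 14, 20, 11]
Insert 14: shifted 1 elements -> [8, 14, 16, 20, 11]
Insert 20: shifted 0 elements -> [8, 14, 16, 20, 11]
Insert 11: shifted 3 elements -> [8, 11, 14, 16, 20]


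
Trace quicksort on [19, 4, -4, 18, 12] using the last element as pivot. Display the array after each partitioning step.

Partition 1: pivot=12 at index 2 -> [4, -4, 12, 18, 19]
Partition 2: pivot=-4 at index 0 -> [-4, 4, 12, 18, 19]
Partition 3: pivot=19 at index 4 -> [-4, 4, 12, 18, 19]


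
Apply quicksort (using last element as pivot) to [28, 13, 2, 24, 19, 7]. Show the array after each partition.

Partition 1: pivot=7 at index 1 -> [2, 7, 28, 24, 19, 13]
Partition 2: pivot=13 at index 2 -> [2, 7, 13, 24, 19, 28]
Partition 3: pivot=28 at index 5 -> [2, 7, 13, 24, 19, 28]
Partition 4: pivot=19 at index 3 -> [2, 7, 13, 19, 24, 28]


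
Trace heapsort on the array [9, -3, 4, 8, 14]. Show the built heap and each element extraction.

Build heap: [14, 9, 4, 8, -3]
Extract 14: [9, 8, 4, -3, 14]
Extract 9: [8, -3, 4, 9, 14]
Extract 8: [4, -3, 8, 9, 14]
Extract 4: [-3, 4, 8, 9, 14]


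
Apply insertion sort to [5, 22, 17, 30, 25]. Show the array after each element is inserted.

First element 5 is already 'sorted'
Insert 22: shifted 0 elements -> [5, 22, 17, 30, 25]
Insert 17: shifted 1 elements -> [5, 17, 22, 30, 25]
Insert 30: shifted 0 elements -> [5, 17, 22, 30, 25]
Insert 25: shifted 1 elements -> [5, 17, 22, 25, 30]


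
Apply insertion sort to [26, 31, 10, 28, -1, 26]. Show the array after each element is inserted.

First element 26 is already 'sorted'
Insert 31: shifted 0 elements -> [26, 31, 10, 28, -1, 26]
Insert 10: shifted 2 elements -> [10, 26, 31, 28, -1, 26]
Insert 28: shifted 1 elements -> [10, 26, 28, 31, -1, 26]
Insert -1: shifted 4 elements -> [-1, 10, 26, 28, 31, 26]
Insert 26: shifted 2 elements -> [-1, 10, 26, 26, 28, 31]


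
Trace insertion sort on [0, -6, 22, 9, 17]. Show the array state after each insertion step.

First element 0 is already 'sorted'
Insert -6: shifted 1 elements -> [-6, 0, 22, 9, 17]
Insert 22: shifted 0 elements -> [-6, 0, 22, 9, 17]
Insert 9: shifted 1 elements -> [-6, 0, 9, 22, 17]
Insert 17: shifted 1 elements -> [-6, 0, 9, 17, 22]


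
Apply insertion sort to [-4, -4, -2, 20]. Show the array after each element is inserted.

First element -4 is already 'sorted'
Insert -4: shifted 0 elements -> [-4, -4, -2, 20]
Insert -2: shifted 0 elements -> [-4, -4, -2, 20]
Insert 20: shifted 0 elements -> [-4, -4, -2, 20]


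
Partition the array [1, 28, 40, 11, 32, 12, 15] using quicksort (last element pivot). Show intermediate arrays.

Partition 1: pivot=15 at index 3 -> [1, 11, 12, 15, 32, 40, 28]
Partition 2: pivot=12 at index 2 -> [1, 11, 12, 15, 32, 40, 28]
Partition 3: pivot=11 at index 1 -> [1, 11, 12, 15, 32, 40, 28]
Partition 4: pivot=28 at index 4 -> [1, 11, 12, 15, 28, 40, 32]
Partition 5: pivot=32 at index 5 -> [1, 11, 12, 15, 28, 32, 40]


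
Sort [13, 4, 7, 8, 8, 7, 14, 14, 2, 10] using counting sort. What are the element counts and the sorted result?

Count array: [0, 0, 1, 0, 1, 0, 0, 2, 2, 0, 1, 0, 0, 1, 2]
(count[i] = number of elements equal to i)
Cumulative count: [0, 0, 1, 1, 2, 2, 2, 4, 6, 6, 7, 7, 7, 8, 10]
Sorted: [2, 4, 7, 7, 8, 8, 10, 13, 14, 14]


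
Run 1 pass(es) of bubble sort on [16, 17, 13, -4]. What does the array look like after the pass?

After pass 1: [16, 13, -4, 17] (2 swaps)
Total swaps: 2


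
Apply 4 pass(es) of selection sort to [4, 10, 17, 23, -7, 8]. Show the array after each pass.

Pass 1: Select minimum -7 at index 4, swap -> [-7, 10, 17, 23, 4, 8]
Pass 2: Select minimum 4 at index 4, swap -> [-7, 4, 17, 23, 10, 8]
Pass 3: Select minimum 8 at index 5, swap -> [-7, 4, 8, 23, 10, 17]
Pass 4: Select minimum 10 at index 4, swap -> [-7, 4, 8, 10, 23, 17]


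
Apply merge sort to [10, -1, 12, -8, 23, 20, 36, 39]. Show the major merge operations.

Divide and conquer:
  Merge [10] + [-1] -> [-1, 10]
  Merge [12] + [-8] -> [-8, 12]
  Merge [-1, 10] + [-8, 12] -> [-8, -1, 10, 12]
  Merge [23] + [20] -> [20, 23]
  Merge [36] + [39] -> [36, 39]
  Merge [20, 23] + [36, 39] -> [20, 23, 36, 39]
  Merge [-8, -1, 10, 12] + [20, 23, 36, 39] -> [-8, -1, 10, 12, 20, 23, 36, 39]


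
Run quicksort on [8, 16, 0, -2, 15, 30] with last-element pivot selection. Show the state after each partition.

Partition 1: pivot=30 at index 5 -> [8, 16, 0, -2, 15, 30]
Partition 2: pivot=15 at index 3 -> [8, 0, -2, 15, 16, 30]
Partition 3: pivot=-2 at index 0 -> [-2, 0, 8, 15, 16, 30]
Partition 4: pivot=8 at index 2 -> [-2, 0, 8, 15, 16, 30]


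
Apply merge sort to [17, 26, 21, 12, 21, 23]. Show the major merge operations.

Divide and conquer:
  Merge [26] + [21] -> [21, 26]
  Merge [17] + [21, 26] -> [17, 21, 26]
  Merge [21] + [23] -> [21, 23]
  Merge [12] + [21, 23] -> [12, 21, 23]
  Merge [17, 21, 26] + [12, 21, 23] -> [12, 17, 21, 21, 23, 26]


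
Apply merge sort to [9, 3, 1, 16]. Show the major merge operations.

Divide and conquer:
  Merge [9] + [3] -> [3, 9]
  Merge [1] + [16] -> [1, 16]
  Merge [3, 9] + [1, 16] -> [1, 3, 9, 16]


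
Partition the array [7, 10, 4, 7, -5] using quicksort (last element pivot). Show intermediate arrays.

Partition 1: pivot=-5 at index 0 -> [-5, 10, 4, 7, 7]
Partition 2: pivot=7 at index 3 -> [-5, 4, 7, 7, 10]
Partition 3: pivot=7 at index 2 -> [-5, 4, 7, 7, 10]


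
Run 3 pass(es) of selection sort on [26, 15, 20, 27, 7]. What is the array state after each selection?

Pass 1: Select minimum 7 at index 4, swap -> [7, 15, 20, 27, 26]
Pass 2: Select minimum 15 at index 1, swap -> [7, 15, 20, 27, 26]
Pass 3: Select minimum 20 at index 2, swap -> [7, 15, 20, 27, 26]


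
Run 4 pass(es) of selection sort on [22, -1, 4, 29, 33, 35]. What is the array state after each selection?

Pass 1: Select minimum -1 at index 1, swap -> [-1, 22, 4, 29, 33, 35]
Pass 2: Select minimum 4 at index 2, swap -> [-1, 4, 22, 29, 33, 35]
Pass 3: Select minimum 22 at index 2, swap -> [-1, 4, 22, 29, 33, 35]
Pass 4: Select minimum 29 at index 3, swap -> [-1, 4, 22, 29, 33, 35]


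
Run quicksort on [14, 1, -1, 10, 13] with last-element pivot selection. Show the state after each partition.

Partition 1: pivot=13 at index 3 -> [1, -1, 10, 13, 14]
Partition 2: pivot=10 at index 2 -> [1, -1, 10, 13, 14]
Partition 3: pivot=-1 at index 0 -> [-1, 1, 10, 13, 14]


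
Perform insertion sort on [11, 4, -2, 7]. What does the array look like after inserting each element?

First element 11 is already 'sorted'
Insert 4: shifted 1 elements -> [4, 11, -2, 7]
Insert -2: shifted 2 elements -> [-2, 4, 11, 7]
Insert 7: shifted 1 elements -> [-2, 4, 7, 11]


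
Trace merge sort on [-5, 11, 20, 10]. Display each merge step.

Divide and conquer:
  Merge [-5] + [11] -> [-5, 11]
  Merge [20] + [10] -> [10, 20]
  Merge [-5, 11] + [10, 20] -> [-5, 10, 11, 20]


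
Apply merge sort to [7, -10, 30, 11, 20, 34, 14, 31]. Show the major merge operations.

Divide and conquer:
  Merge [7] + [-10] -> [-10, 7]
  Merge [30] + [11] -> [11, 30]
  Merge [-10, 7] + [11, 30] -> [-10, 7, 11, 30]
  Merge [20] + [34] -> [20, 34]
  Merge [14] + [31] -> [14, 31]
  Merge [20, 34] + [14, 31] -> [14, 20, 31, 34]
  Merge [-10, 7, 11, 30] + [14, 20, 31, 34] -> [-10, 7, 11, 14, 20, 30, 31, 34]


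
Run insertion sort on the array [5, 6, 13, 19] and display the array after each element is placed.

First element 5 is already 'sorted'
Insert 6: shifted 0 elements -> [5, 6, 13, 19]
Insert 13: shifted 0 elements -> [5, 6, 13, 19]
Insert 19: shifted 0 elements -> [5, 6, 13, 19]


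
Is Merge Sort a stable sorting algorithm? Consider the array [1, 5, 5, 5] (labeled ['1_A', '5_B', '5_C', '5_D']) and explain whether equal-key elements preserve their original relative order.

Trace Merge Sort on the labeled array (the key is the number; the letter only tracks identity):
  Merge [1_A] + [5_B] -> [1_A, 5_B]
  Merge [5_C] + [5_D] -> [5_C, 5_D]
  Merge [1_A, 5_B] + [5_C, 5_D] -> [1_A, 5_B, 5_C, 5_D]
Final order: [1_A, 5_B, 5_C, 5_D]
Equal keys:
  value 5: originally 5_B, 5_C, 5_D; after sorting 5_B, 5_C, 5_D -> order preserved
All equal keys kept their original relative order. Merge Sort is stable: when the heads of the two halves are equal the merge takes from the left half first.
Answer: Stable


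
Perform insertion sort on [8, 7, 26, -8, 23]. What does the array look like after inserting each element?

First element 8 is already 'sorted'
Insert 7: shifted 1 elements -> [7, 8, 26, -8, 23]
Insert 26: shifted 0 elements -> [7, 8, 26, -8, 23]
Insert -8: shifted 3 elements -> [-8, 7, 8, 26, 23]
Insert 23: shifted 1 elements -> [-8, 7, 8, 23, 26]


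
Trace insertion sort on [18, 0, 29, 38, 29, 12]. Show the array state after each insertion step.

First element 18 is already 'sorted'
Insert 0: shifted 1 elements -> [0, 18, 29, 38, 29, 12]
Insert 29: shifted 0 elements -> [0, 18, 29, 38, 29, 12]
Insert 38: shifted 0 elements -> [0, 18, 29, 38, 29, 12]
Insert 29: shifted 1 elements -> [0, 18, 29, 29, 38, 12]
Insert 12: shifted 4 elements -> [0, 12, 18, 29, 29, 38]


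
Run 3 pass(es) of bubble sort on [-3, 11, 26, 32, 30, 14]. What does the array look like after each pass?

After pass 1: [-3, 11, 26, 30, 14, 32] (2 swaps)
After pass 2: [-3, 11, 26, 14, 30, 32] (1 swaps)
After pass 3: [-3, 11, 14, 26, 30, 32] (1 swaps)
Total swaps: 4


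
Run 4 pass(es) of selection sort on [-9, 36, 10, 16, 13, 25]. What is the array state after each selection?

Pass 1: Select minimum -9 at index 0, swap -> [-9, 36, 10, 16, 13, 25]
Pass 2: Select minimum 10 at index 2, swap -> [-9, 10, 36, 16, 13, 25]
Pass 3: Select minimum 13 at index 4, swap -> [-9, 10, 13, 16, 36, 25]
Pass 4: Select minimum 16 at index 3, swap -> [-9, 10, 13, 16, 36, 25]


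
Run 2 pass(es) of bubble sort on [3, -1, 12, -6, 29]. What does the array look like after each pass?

After pass 1: [-1, 3, -6, 12, 29] (2 swaps)
After pass 2: [-1, -6, 3, 12, 29] (1 swaps)
Total swaps: 3


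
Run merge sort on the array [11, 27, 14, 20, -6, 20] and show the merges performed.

Divide and conquer:
  Merge [27] + [14] -> [14, 27]
  Merge [11] + [14, 27] -> [11, 14, 27]
  Merge [-6] + [20] -> [-6, 20]
  Merge [20] + [-6, 20] -> [-6, 20, 20]
  Merge [11, 14, 27] + [-6, 20, 20] -> [-6, 11, 14, 20, 20, 27]


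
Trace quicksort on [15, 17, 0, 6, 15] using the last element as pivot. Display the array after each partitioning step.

Partition 1: pivot=15 at index 3 -> [15, 0, 6, 15, 17]
Partition 2: pivot=6 at index 1 -> [0, 6, 15, 15, 17]


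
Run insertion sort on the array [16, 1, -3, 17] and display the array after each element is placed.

First element 16 is already 'sorted'
Insert 1: shifted 1 elements -> [1, 16, -3, 17]
Insert -3: shifted 2 elements -> [-3, 1, 16, 17]
Insert 17: shifted 0 elements -> [-3, 1, 16, 17]


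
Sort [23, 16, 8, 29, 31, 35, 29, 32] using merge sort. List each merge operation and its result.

Divide and conquer:
  Merge [23] + [16] -> [16, 23]
  Merge [8] + [29] -> [8, 29]
  Merge [16, 23] + [8, 29] -> [8, 16, 23, 29]
  Merge [31] + [35] -> [31, 35]
  Merge [29] + [32] -> [29, 32]
  Merge [31, 35] + [29, 32] -> [29, 31, 32, 35]
  Merge [8, 16, 23, 29] + [29, 31, 32, 35] -> [8, 16, 23, 29, 29, 31, 32, 35]


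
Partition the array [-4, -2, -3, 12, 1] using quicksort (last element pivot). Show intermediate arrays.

Partition 1: pivot=1 at index 3 -> [-4, -2, -3, 1, 12]
Partition 2: pivot=-3 at index 1 -> [-4, -3, -2, 1, 12]


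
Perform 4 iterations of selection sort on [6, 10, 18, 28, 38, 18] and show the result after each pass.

Pass 1: Select minimum 6 at index 0, swap -> [6, 10, 18, 28, 38, 18]
Pass 2: Select minimum 10 at index 1, swap -> [6, 10, 18, 28, 38, 18]
Pass 3: Select minimum 18 at index 2, swap -> [6, 10, 18, 28, 38, 18]
Pass 4: Select minimum 18 at index 5, swap -> [6, 10, 18, 18, 38, 28]


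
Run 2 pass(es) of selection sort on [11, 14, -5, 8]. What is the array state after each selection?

Pass 1: Select minimum -5 at index 2, swap -> [-5, 14, 11, 8]
Pass 2: Select minimum 8 at index 3, swap -> [-5, 8, 11, 14]


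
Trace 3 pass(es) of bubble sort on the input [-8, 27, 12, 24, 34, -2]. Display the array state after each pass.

After pass 1: [-8, 12, 24, 27, -2, 34] (3 swaps)
After pass 2: [-8, 12, 24, -2, 27, 34] (1 swaps)
After pass 3: [-8, 12, -2, 24, 27, 34] (1 swaps)
Total swaps: 5


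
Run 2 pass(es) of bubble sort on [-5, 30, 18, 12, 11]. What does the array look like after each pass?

After pass 1: [-5, 18, 12, 11, 30] (3 swaps)
After pass 2: [-5, 12, 11, 18, 30] (2 swaps)
Total swaps: 5


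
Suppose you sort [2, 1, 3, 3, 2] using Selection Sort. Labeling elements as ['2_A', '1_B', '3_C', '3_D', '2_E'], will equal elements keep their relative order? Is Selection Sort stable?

Trace Selection Sort on the labeled array (the key is the number; the letter only tracks identity):
  Pass 1: minimum of unsorted part is 1_B at index 1; swap it with 2_A at index 0 -> [1_B, 2_A, 3_C, 3_D, 2_E]
  Pass 2: minimum 2_A is already at index 1; no swap -> [1_B, 2_A, 3_C, 3_D, 2_E]
  Pass 3: minimum of unsorted part is 2_E at index 4; swap it with 3_C at index 2 -> [1_B, 2_A, 2_E, 3_D, 3_C]
  Pass 4: minimum 3_D is already at index 3; no swap -> [1_B, 2_A, 2_E, 3_D, 3_C]
Final order: [1_B, 2_A, 2_E, 3_D, 3_C]
Equal keys:
  value 2: originally 2_A, 2_E; after sorting 2_A, 2_E -> order preserved
  value 3: originally 3_C, 3_D; after sorting 3_D, 3_C -> order changed
Equal keys were reordered, so Selection Sort is not stable: the long-range swap that moves the minimum into place can carry an element past an equal key. (One such input is enough; an unstable sort may happen to preserve order on other inputs, but it gives no guarantee.)
Answer: Not stable


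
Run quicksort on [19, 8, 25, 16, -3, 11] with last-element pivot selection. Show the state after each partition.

Partition 1: pivot=11 at index 2 -> [8, -3, 11, 16, 19, 25]
Partition 2: pivot=-3 at index 0 -> [-3, 8, 11, 16, 19, 25]
Partition 3: pivot=25 at index 5 -> [-3, 8, 11, 16, 19, 25]
Partition 4: pivot=19 at index 4 -> [-3, 8, 11, 16, 19, 25]


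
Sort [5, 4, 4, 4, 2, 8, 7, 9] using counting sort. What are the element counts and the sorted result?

Count array: [0, 0, 1, 0, 3, 1, 0, 1, 1, 1]
(count[i] = number of elements equal to i)
Cumulative count: [0, 0, 1, 1, 4, 5, 5, 6, 7, 8]
Sorted: [2, 4, 4, 4, 5, 7, 8, 9]


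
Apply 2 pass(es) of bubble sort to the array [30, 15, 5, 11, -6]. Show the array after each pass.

After pass 1: [15, 5, 11, -6, 30] (4 swaps)
After pass 2: [5, 11, -6, 15, 30] (3 swaps)
Total swaps: 7


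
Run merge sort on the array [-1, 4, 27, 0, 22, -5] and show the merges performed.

Divide and conquer:
  Merge [4] + [27] -> [4, 27]
  Merge [-1] + [4, 27] -> [-1, 4, 27]
  Merge [22] + [-5] -> [-5, 22]
  Merge [0] + [-5, 22] -> [-5, 0, 22]
  Merge [-1, 4, 27] + [-5, 0, 22] -> [-5, -1, 0, 4, 22, 27]


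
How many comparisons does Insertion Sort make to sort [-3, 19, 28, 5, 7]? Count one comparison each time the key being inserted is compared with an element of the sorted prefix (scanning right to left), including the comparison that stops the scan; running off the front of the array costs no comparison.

Insert 19: -3 <= 19 (stop) = 1 comparison(s) -> [-3, 19, 28, 5, 7]
Insert 28: 19 <= 28 (stop) = 1 comparison(s) -> [-3, 19, 28, 5, 7]
Insert 5: 28 > 5 (shift), 19 > 5 (shift), -3 <= 5 (stop) = 3 comparison(s) -> [-3, 5, 19, 28, 7]
Insert 7: 28 > 7 (shift), 19 > 7 (shift), 5 <= 7 (stop) = 3 comparison(s) -> [-3, 5, 7, 19, 28]
Total comparisons: 1 + 1 + 3 + 3 = 8


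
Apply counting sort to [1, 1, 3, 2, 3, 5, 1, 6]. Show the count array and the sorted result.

Count array: [0, 3, 1, 2, 0, 1, 1]
(count[i] = number of elements equal to i)
Cumulative count: [0, 3, 4, 6, 6, 7, 8]
Sorted: [1, 1, 1, 2, 3, 3, 5, 6]


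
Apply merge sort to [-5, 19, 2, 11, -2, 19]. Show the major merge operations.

Divide and conquer:
  Merge [19] + [2] -> [2, 19]
  Merge [-5] + [2, 19] -> [-5, 2, 19]
  Merge [-2] + [19] -> [-2, 19]
  Merge [11] + [-2, 19] -> [-2, 11, 19]
  Merge [-5, 2, 19] + [-2, 11, 19] -> [-5, -2, 2, 11, 19, 19]


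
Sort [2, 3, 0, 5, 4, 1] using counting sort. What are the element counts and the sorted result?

Count array: [1, 1, 1, 1, 1, 1]
(count[i] = number of elements equal to i)
Cumulative count: [1, 2, 3, 4, 5, 6]
Sorted: [0, 1, 2, 3, 4, 5]


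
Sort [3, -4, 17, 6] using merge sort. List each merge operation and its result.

Divide and conquer:
  Merge [3] + [-4] -> [-4, 3]
  Merge [17] + [6] -> [6, 17]
  Merge [-4, 3] + [6, 17] -> [-4, 3, 6, 17]


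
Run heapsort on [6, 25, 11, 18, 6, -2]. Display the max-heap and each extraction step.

Build heap: [25, 18, 11, 6, 6, -2]
Extract 25: [18, 6, 11, -2, 6, 25]
Extract 18: [11, 6, 6, -2, 18, 25]
Extract 11: [6, -2, 6, 11, 18, 25]
Extract 6: [6, -2, 6, 11, 18, 25]
Extract 6: [-2, 6, 6, 11, 18, 25]


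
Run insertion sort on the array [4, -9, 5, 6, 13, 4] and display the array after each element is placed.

First element 4 is already 'sorted'
Insert -9: shifted 1 elements -> [-9, 4, 5, 6, 13, 4]
Insert 5: shifted 0 elements -> [-9, 4, 5, 6, 13, 4]
Insert 6: shifted 0 elements -> [-9, 4, 5, 6, 13, 4]
Insert 13: shifted 0 elements -> [-9, 4, 5, 6, 13, 4]
Insert 4: shifted 3 elements -> [-9, 4, 4, 5, 6, 13]


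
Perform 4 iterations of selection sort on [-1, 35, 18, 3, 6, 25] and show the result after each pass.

Pass 1: Select minimum -1 at index 0, swap -> [-1, 35, 18, 3, 6, 25]
Pass 2: Select minimum 3 at index 3, swap -> [-1, 3, 18, 35, 6, 25]
Pass 3: Select minimum 6 at index 4, swap -> [-1, 3, 6, 35, 18, 25]
Pass 4: Select minimum 18 at index 4, swap -> [-1, 3, 6, 18, 35, 25]


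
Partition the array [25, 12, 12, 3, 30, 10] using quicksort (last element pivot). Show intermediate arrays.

Partition 1: pivot=10 at index 1 -> [3, 10, 12, 25, 30, 12]
Partition 2: pivot=12 at index 3 -> [3, 10, 12, 12, 30, 25]
Partition 3: pivot=25 at index 4 -> [3, 10, 12, 12, 25, 30]


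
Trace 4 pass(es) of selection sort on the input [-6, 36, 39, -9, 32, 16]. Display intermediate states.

Pass 1: Select minimum -9 at index 3, swap -> [-9, 36, 39, -6, 32, 16]
Pass 2: Select minimum -6 at index 3, swap -> [-9, -6, 39, 36, 32, 16]
Pass 3: Select minimum 16 at index 5, swap -> [-9, -6, 16, 36, 32, 39]
Pass 4: Select minimum 32 at index 4, swap -> [-9, -6, 16, 32, 36, 39]


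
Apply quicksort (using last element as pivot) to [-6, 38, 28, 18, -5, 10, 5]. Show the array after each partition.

Partition 1: pivot=5 at index 2 -> [-6, -5, 5, 18, 38, 10, 28]
Partition 2: pivot=-5 at index 1 -> [-6, -5, 5, 18, 38, 10, 28]
Partition 3: pivot=28 at index 5 -> [-6, -5, 5, 18, 10, 28, 38]
Partition 4: pivot=10 at index 3 -> [-6, -5, 5, 10, 18, 28, 38]


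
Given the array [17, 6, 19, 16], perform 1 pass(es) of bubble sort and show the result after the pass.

After pass 1: [6, 17, 16, 19] (2 swaps)
Total swaps: 2


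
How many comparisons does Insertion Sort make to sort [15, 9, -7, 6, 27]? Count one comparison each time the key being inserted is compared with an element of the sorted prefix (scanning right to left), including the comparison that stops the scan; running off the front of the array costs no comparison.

Insert 9: 15 > 9 (shift), reached front = 1 comparison(s) -> [9, 15, -7, 6, 27]
Insert -7: 15 > -7 (shift), 9 > -7 (shift), reached front = 2 comparison(s) -> [-7, 9, 15, 6, 27]
Insert 6: 15 > 6 (shift), 9 > 6 (shift), -7 <= 6 (stop) = 3 comparison(s) -> [-7, 6, 9, 15, 27]
Insert 27: 15 <= 27 (stop) = 1 comparison(s) -> [-7, 6, 9, 15, 27]
Total comparisons: 1 + 2 + 3 + 1 = 7


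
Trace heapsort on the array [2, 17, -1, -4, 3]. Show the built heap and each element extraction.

Build heap: [17, 3, -1, -4, 2]
Extract 17: [3, 2, -1, -4, 17]
Extract 3: [2, -4, -1, 3, 17]
Extract 2: [-1, -4, 2, 3, 17]
Extract -1: [-4, -1, 2, 3, 17]


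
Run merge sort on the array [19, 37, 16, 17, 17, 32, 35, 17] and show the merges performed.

Divide and conquer:
  Merge [19] + [37] -> [19, 37]
  Merge [16] + [17] -> [16, 17]
  Merge [19, 37] + [16, 17] -> [16, 17, 19, 37]
  Merge [17] + [32] -> [17, 32]
  Merge [35] + [17] -> [17, 35]
  Merge [17, 32] + [17, 35] -> [17, 17, 32, 35]
  Merge [16, 17, 19, 37] + [17, 17, 32, 35] -> [16, 17, 17, 17, 19, 32, 35, 37]


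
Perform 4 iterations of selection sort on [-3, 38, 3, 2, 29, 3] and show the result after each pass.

Pass 1: Select minimum -3 at index 0, swap -> [-3, 38, 3, 2, 29, 3]
Pass 2: Select minimum 2 at index 3, swap -> [-3, 2, 3, 38, 29, 3]
Pass 3: Select minimum 3 at index 2, swap -> [-3, 2, 3, 38, 29, 3]
Pass 4: Select minimum 3 at index 5, swap -> [-3, 2, 3, 3, 29, 38]


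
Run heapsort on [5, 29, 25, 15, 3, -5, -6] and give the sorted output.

Build heap: [29, 15, 25, 5, 3, -5, -6]
Extract 29: [25, 15, -5, 5, 3, -6, 29]
Extract 25: [15, 5, -5, -6, 3, 25, 29]
Extract 15: [5, 3, -5, -6, 15, 25, 29]
Extract 5: [3, -6, -5, 5, 15, 25, 29]
Extract 3: [-5, -6, 3, 5, 15, 25, 29]
Extract -5: [-6, -5, 3, 5, 15, 25, 29]


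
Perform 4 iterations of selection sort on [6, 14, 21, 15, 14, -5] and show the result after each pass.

Pass 1: Select minimum -5 at index 5, swap -> [-5, 14, 21, 15, 14, 6]
Pass 2: Select minimum 6 at index 5, swap -> [-5, 6, 21, 15, 14, 14]
Pass 3: Select minimum 14 at index 4, swap -> [-5, 6, 14, 15, 21, 14]
Pass 4: Select minimum 14 at index 5, swap -> [-5, 6, 14, 14, 21, 15]


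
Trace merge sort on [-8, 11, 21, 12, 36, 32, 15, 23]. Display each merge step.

Divide and conquer:
  Merge [-8] + [11] -> [-8, 11]
  Merge [21] + [12] -> [12, 21]
  Merge [-8, 11] + [12, 21] -> [-8, 11, 12, 21]
  Merge [36] + [32] -> [32, 36]
  Merge [15] + [23] -> [15, 23]
  Merge [32, 36] + [15, 23] -> [15, 23, 32, 36]
  Merge [-8, 11, 12, 21] + [15, 23, 32, 36] -> [-8, 11, 12, 15, 21, 23, 32, 36]


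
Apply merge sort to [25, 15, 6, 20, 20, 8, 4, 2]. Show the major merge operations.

Divide and conquer:
  Merge [25] + [15] -> [15, 25]
  Merge [6] + [20] -> [6, 20]
  Merge [15, 25] + [6, 20] -> [6, 15, 20, 25]
  Merge [20] + [8] -> [8, 20]
  Merge [4] + [2] -> [2, 4]
  Merge [8, 20] + [2, 4] -> [2, 4, 8, 20]
  Merge [6, 15, 20, 25] + [2, 4, 8, 20] -> [2, 4, 6, 8, 15, 20, 20, 25]


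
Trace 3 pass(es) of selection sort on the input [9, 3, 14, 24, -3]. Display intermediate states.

Pass 1: Select minimum -3 at index 4, swap -> [-3, 3, 14, 24, 9]
Pass 2: Select minimum 3 at index 1, swap -> [-3, 3, 14, 24, 9]
Pass 3: Select minimum 9 at index 4, swap -> [-3, 3, 9, 24, 14]


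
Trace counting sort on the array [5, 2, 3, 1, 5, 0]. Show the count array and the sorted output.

Count array: [1, 1, 1, 1, 0, 2]
(count[i] = number of elements equal to i)
Cumulative count: [1, 2, 3, 4, 4, 6]
Sorted: [0, 1, 2, 3, 5, 5]


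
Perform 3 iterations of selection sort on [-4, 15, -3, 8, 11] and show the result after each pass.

Pass 1: Select minimum -4 at index 0, swap -> [-4, 15, -3, 8, 11]
Pass 2: Select minimum -3 at index 2, swap -> [-4, -3, 15, 8, 11]
Pass 3: Select minimum 8 at index 3, swap -> [-4, -3, 8, 15, 11]


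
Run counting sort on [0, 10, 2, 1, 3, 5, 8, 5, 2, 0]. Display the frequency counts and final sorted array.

Count array: [2, 1, 2, 1, 0, 2, 0, 0, 1, 0, 1]
(count[i] = number of elements equal to i)
Cumulative count: [2, 3, 5, 6, 6, 8, 8, 8, 9, 9, 10]
Sorted: [0, 0, 1, 2, 2, 3, 5, 5, 8, 10]


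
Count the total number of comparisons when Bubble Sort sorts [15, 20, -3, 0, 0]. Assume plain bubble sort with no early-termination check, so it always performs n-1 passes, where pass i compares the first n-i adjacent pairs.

Pass 1: compare adjacent pairs (0,1)..(3,4) = 4 comparison(s), 3 swap(s) -> [15, -3, 0, 0, 20]
Pass 2: compare adjacent pairs (0,1)..(2,3) = 3 comparison(s), 3 swap(s) -> [-3, 0, 0, 15, 20]
Pass 3: compare adjacent pairs (0,1)..(1,2) = 2 comparison(s), 0 swap(s) -> [-3, 0, 0, 15, 20]
Pass 4: compare adjacent pairs (0,1)..(0,1) = 1 comparison(s), 0 swap(s) -> [-3, 0, 0, 15, 20]
Total comparisons: 4 + 3 + 2 + 1 = 10


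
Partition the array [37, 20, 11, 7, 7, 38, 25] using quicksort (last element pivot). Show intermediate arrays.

Partition 1: pivot=25 at index 4 -> [20, 11, 7, 7, 25, 38, 37]
Partition 2: pivot=7 at index 1 -> [7, 7, 20, 11, 25, 38, 37]
Partition 3: pivot=11 at index 2 -> [7, 7, 11, 20, 25, 38, 37]
Partition 4: pivot=37 at index 5 -> [7, 7, 11, 20, 25, 37, 38]


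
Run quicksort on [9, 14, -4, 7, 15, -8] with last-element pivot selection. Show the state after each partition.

Partition 1: pivot=-8 at index 0 -> [-8, 14, -4, 7, 15, 9]
Partition 2: pivot=9 at index 3 -> [-8, -4, 7, 9, 15, 14]
Partition 3: pivot=7 at index 2 -> [-8, -4, 7, 9, 15, 14]
Partition 4: pivot=14 at index 4 -> [-8, -4, 7, 9, 14, 15]


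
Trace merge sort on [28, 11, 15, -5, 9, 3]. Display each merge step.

Divide and conquer:
  Merge [11] + [15] -> [11, 15]
  Merge [28] + [11, 15] -> [11, 15, 28]
  Merge [9] + [3] -> [3, 9]
  Merge [-5] + [3, 9] -> [-5, 3, 9]
  Merge [11, 15, 28] + [-5, 3, 9] -> [-5, 3, 9, 11, 15, 28]


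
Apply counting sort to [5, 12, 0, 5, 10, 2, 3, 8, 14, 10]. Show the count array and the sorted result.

Count array: [1, 0, 1, 1, 0, 2, 0, 0, 1, 0, 2, 0, 1, 0, 1]
(count[i] = number of elements equal to i)
Cumulative count: [1, 1, 2, 3, 3, 5, 5, 5, 6, 6, 8, 8, 9, 9, 10]
Sorted: [0, 2, 3, 5, 5, 8, 10, 10, 12, 14]


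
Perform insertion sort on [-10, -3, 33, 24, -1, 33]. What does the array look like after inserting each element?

First element -10 is already 'sorted'
Insert -3: shifted 0 elements -> [-10, -3, 33, 24, -1, 33]
Insert 33: shifted 0 elements -> [-10, -3, 33, 24, -1, 33]
Insert 24: shifted 1 elements -> [-10, -3, 24, 33, -1, 33]
Insert -1: shifted 2 elements -> [-10, -3, -1, 24, 33, 33]
Insert 33: shifted 0 elements -> [-10, -3, -1, 24, 33, 33]


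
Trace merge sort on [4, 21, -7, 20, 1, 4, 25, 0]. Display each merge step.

Divide and conquer:
  Merge [4] + [21] -> [4, 21]
  Merge [-7] + [20] -> [-7, 20]
  Merge [4, 21] + [-7, 20] -> [-7, 4, 20, 21]
  Merge [1] + [4] -> [1, 4]
  Merge [25] + [0] -> [0, 25]
  Merge [1, 4] + [0, 25] -> [0, 1, 4, 25]
  Merge [-7, 4, 20, 21] + [0, 1, 4, 25] -> [-7, 0, 1, 4, 4, 20, 21, 25]


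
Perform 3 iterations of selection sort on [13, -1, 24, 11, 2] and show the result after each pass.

Pass 1: Select minimum -1 at index 1, swap -> [-1, 13, 24, 11, 2]
Pass 2: Select minimum 2 at index 4, swap -> [-1, 2, 24, 11, 13]
Pass 3: Select minimum 11 at index 3, swap -> [-1, 2, 11, 24, 13]


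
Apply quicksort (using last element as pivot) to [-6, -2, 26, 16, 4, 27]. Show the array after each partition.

Partition 1: pivot=27 at index 5 -> [-6, -2, 26, 16, 4, 27]
Partition 2: pivot=4 at index 2 -> [-6, -2, 4, 16, 26, 27]
Partition 3: pivot=-2 at index 1 -> [-6, -2, 4, 16, 26, 27]
Partition 4: pivot=26 at index 4 -> [-6, -2, 4, 16, 26, 27]


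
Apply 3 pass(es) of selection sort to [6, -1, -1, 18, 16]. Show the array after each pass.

Pass 1: Select minimum -1 at index 1, swap -> [-1, 6, -1, 18, 16]
Pass 2: Select minimum -1 at index 2, swap -> [-1, -1, 6, 18, 16]
Pass 3: Select minimum 6 at index 2, swap -> [-1, -1, 6, 18, 16]


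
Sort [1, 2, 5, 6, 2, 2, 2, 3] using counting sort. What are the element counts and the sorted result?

Count array: [0, 1, 4, 1, 0, 1, 1]
(count[i] = number of elements equal to i)
Cumulative count: [0, 1, 5, 6, 6, 7, 8]
Sorted: [1, 2, 2, 2, 2, 3, 5, 6]


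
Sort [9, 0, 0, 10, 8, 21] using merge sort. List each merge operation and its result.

Divide and conquer:
  Merge [0] + [0] -> [0, 0]
  Merge [9] + [0, 0] -> [0, 0, 9]
  Merge [8] + [21] -> [8, 21]
  Merge [10] + [8, 21] -> [8, 10, 21]
  Merge [0, 0, 9] + [8, 10, 21] -> [0, 0, 8, 9, 10, 21]


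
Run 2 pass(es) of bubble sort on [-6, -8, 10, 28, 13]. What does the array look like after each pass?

After pass 1: [-8, -6, 10, 13, 28] (2 swaps)
After pass 2: [-8, -6, 10, 13, 28] (0 swaps)
Total swaps: 2


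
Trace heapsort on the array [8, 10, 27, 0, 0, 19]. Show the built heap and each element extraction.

Build heap: [27, 10, 19, 0, 0, 8]
Extract 27: [19, 10, 8, 0, 0, 27]
Extract 19: [10, 0, 8, 0, 19, 27]
Extract 10: [8, 0, 0, 10, 19, 27]
Extract 8: [0, 0, 8, 10, 19, 27]
Extract 0: [0, 0, 8, 10, 19, 27]


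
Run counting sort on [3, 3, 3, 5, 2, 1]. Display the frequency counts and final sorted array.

Count array: [0, 1, 1, 3, 0, 1]
(count[i] = number of elements equal to i)
Cumulative count: [0, 1, 2, 5, 5, 6]
Sorted: [1, 2, 3, 3, 3, 5]


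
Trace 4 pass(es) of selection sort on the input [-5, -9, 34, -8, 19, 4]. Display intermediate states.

Pass 1: Select minimum -9 at index 1, swap -> [-9, -5, 34, -8, 19, 4]
Pass 2: Select minimum -8 at index 3, swap -> [-9, -8, 34, -5, 19, 4]
Pass 3: Select minimum -5 at index 3, swap -> [-9, -8, -5, 34, 19, 4]
Pass 4: Select minimum 4 at index 5, swap -> [-9, -8, -5, 4, 19, 34]


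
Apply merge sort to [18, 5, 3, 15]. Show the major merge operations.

Divide and conquer:
  Merge [18] + [5] -> [5, 18]
  Merge [3] + [15] -> [3, 15]
  Merge [5, 18] + [3, 15] -> [3, 5, 15, 18]


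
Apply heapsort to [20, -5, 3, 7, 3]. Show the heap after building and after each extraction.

Build heap: [20, 7, 3, -5, 3]
Extract 20: [7, 3, 3, -5, 20]
Extract 7: [3, -5, 3, 7, 20]
Extract 3: [3, -5, 3, 7, 20]
Extract 3: [-5, 3, 3, 7, 20]


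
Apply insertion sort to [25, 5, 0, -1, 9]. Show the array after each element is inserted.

First element 25 is already 'sorted'
Insert 5: shifted 1 elements -> [5, 25, 0, -1, 9]
Insert 0: shifted 2 elements -> [0, 5, 25, -1, 9]
Insert -1: shifted 3 elements -> [-1, 0, 5, 25, 9]
Insert 9: shifted 1 elements -> [-1, 0, 5, 9, 25]


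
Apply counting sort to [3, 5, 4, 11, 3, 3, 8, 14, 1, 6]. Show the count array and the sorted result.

Count array: [0, 1, 0, 3, 1, 1, 1, 0, 1, 0, 0, 1, 0, 0, 1]
(count[i] = number of elements equal to i)
Cumulative count: [0, 1, 1, 4, 5, 6, 7, 7, 8, 8, 8, 9, 9, 9, 10]
Sorted: [1, 3, 3, 3, 4, 5, 6, 8, 11, 14]


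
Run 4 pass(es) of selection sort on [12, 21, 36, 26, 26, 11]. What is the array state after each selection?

Pass 1: Select minimum 11 at index 5, swap -> [11, 21, 36, 26, 26, 12]
Pass 2: Select minimum 12 at index 5, swap -> [11, 12, 36, 26, 26, 21]
Pass 3: Select minimum 21 at index 5, swap -> [11, 12, 21, 26, 26, 36]
Pass 4: Select minimum 26 at index 3, swap -> [11, 12, 21, 26, 26, 36]


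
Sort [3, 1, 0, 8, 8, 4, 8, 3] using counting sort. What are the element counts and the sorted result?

Count array: [1, 1, 0, 2, 1, 0, 0, 0, 3]
(count[i] = number of elements equal to i)
Cumulative count: [1, 2, 2, 4, 5, 5, 5, 5, 8]
Sorted: [0, 1, 3, 3, 4, 8, 8, 8]


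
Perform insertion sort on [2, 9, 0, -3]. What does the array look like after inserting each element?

First element 2 is already 'sorted'
Insert 9: shifted 0 elements -> [2, 9, 0, -3]
Insert 0: shifted 2 elements -> [0, 2, 9, -3]
Insert -3: shifted 3 elements -> [-3, 0, 2, 9]


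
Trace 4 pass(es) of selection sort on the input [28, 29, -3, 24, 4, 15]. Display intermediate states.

Pass 1: Select minimum -3 at index 2, swap -> [-3, 29, 28, 24, 4, 15]
Pass 2: Select minimum 4 at index 4, swap -> [-3, 4, 28, 24, 29, 15]
Pass 3: Select minimum 15 at index 5, swap -> [-3, 4, 15, 24, 29, 28]
Pass 4: Select minimum 24 at index 3, swap -> [-3, 4, 15, 24, 29, 28]


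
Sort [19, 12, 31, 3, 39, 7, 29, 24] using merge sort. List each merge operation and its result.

Divide and conquer:
  Merge [19] + [12] -> [12, 19]
  Merge [31] + [3] -> [3, 31]
  Merge [12, 19] + [3, 31] -> [3, 12, 19, 31]
  Merge [39] + [7] -> [7, 39]
  Merge [29] + [24] -> [24, 29]
  Merge [7, 39] + [24, 29] -> [7, 24, 29, 39]
  Merge [3, 12, 19, 31] + [7, 24, 29, 39] -> [3, 7, 12, 19, 24, 29, 31, 39]


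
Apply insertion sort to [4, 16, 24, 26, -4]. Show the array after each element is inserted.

First element 4 is already 'sorted'
Insert 16: shifted 0 elements -> [4, 16, 24, 26, -4]
Insert 24: shifted 0 elements -> [4, 16, 24, 26, -4]
Insert 26: shifted 0 elements -> [4, 16, 24, 26, -4]
Insert -4: shifted 4 elements -> [-4, 4, 16, 24, 26]


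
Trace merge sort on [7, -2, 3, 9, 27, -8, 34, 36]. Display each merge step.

Divide and conquer:
  Merge [7] + [-2] -> [-2, 7]
  Merge [3] + [9] -> [3, 9]
  Merge [-2, 7] + [3, 9] -> [-2, 3, 7, 9]
  Merge [27] + [-8] -> [-8, 27]
  Merge [34] + [36] -> [34, 36]
  Merge [-8, 27] + [34, 36] -> [-8, 27, 34, 36]
  Merge [-2, 3, 7, 9] + [-8, 27, 34, 36] -> [-8, -2, 3, 7, 9, 27, 34, 36]


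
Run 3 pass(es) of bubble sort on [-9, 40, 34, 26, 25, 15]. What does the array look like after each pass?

After pass 1: [-9, 34, 26, 25, 15, 40] (4 swaps)
After pass 2: [-9, 26, 25, 15, 34, 40] (3 swaps)
After pass 3: [-9, 25, 15, 26, 34, 40] (2 swaps)
Total swaps: 9


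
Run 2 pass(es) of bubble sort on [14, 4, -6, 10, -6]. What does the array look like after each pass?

After pass 1: [4, -6, 10, -6, 14] (4 swaps)
After pass 2: [-6, 4, -6, 10, 14] (2 swaps)
Total swaps: 6


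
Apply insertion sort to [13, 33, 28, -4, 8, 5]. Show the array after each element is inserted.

First element 13 is already 'sorted'
Insert 33: shifted 0 elements -> [13, 33, 28, -4, 8, 5]
Insert 28: shifted 1 elements -> [13, 28, 33, -4, 8, 5]
Insert -4: shifted 3 elements -> [-4, 13, 28, 33, 8, 5]
Insert 8: shifted 3 elements -> [-4, 8, 13, 28, 33, 5]
Insert 5: shifted 4 elements -> [-4, 5, 8, 13, 28, 33]


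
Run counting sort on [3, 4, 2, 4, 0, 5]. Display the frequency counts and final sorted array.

Count array: [1, 0, 1, 1, 2, 1]
(count[i] = number of elements equal to i)
Cumulative count: [1, 1, 2, 3, 5, 6]
Sorted: [0, 2, 3, 4, 4, 5]


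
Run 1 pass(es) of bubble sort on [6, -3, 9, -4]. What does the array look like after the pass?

After pass 1: [-3, 6, -4, 9] (2 swaps)
Total swaps: 2


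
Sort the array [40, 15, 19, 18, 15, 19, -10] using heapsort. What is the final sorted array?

Build heap: [40, 18, 19, 15, 15, 19, -10]
Extract 40: [19, 18, 19, 15, 15, -10, 40]
Extract 19: [19, 18, -10, 15, 15, 19, 40]
Extract 19: [18, 15, -10, 15, 19, 19, 40]
Extract 18: [15, 15, -10, 18, 19, 19, 40]
Extract 15: [15, -10, 15, 18, 19, 19, 40]
Extract 15: [-10, 15, 15, 18, 19, 19, 40]


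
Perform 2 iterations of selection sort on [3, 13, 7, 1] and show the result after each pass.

Pass 1: Select minimum 1 at index 3, swap -> [1, 13, 7, 3]
Pass 2: Select minimum 3 at index 3, swap -> [1, 3, 7, 13]


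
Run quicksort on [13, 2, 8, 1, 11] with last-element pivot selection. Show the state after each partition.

Partition 1: pivot=11 at index 3 -> [2, 8, 1, 11, 13]
Partition 2: pivot=1 at index 0 -> [1, 8, 2, 11, 13]
Partition 3: pivot=2 at index 1 -> [1, 2, 8, 11, 13]


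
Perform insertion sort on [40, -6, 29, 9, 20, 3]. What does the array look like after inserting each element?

First element 40 is already 'sorted'
Insert -6: shifted 1 elements -> [-6, 40, 29, 9, 20, 3]
Insert 29: shifted 1 elements -> [-6, 29, 40, 9, 20, 3]
Insert 9: shifted 2 elements -> [-6, 9, 29, 40, 20, 3]
Insert 20: shifted 2 elements -> [-6, 9, 20, 29, 40, 3]
Insert 3: shifted 4 elements -> [-6, 3, 9, 20, 29, 40]


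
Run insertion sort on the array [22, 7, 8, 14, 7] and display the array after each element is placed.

First element 22 is already 'sorted'
Insert 7: shifted 1 elements -> [7, 22, 8, 14, 7]
Insert 8: shifted 1 elements -> [7, 8, 22, 14, 7]
Insert 14: shifted 1 elements -> [7, 8, 14, 22, 7]
Insert 7: shifted 3 elements -> [7, 7, 8, 14, 22]


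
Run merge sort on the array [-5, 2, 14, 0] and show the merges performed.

Divide and conquer:
  Merge [-5] + [2] -> [-5, 2]
  Merge [14] + [0] -> [0, 14]
  Merge [-5, 2] + [0, 14] -> [-5, 0, 2, 14]


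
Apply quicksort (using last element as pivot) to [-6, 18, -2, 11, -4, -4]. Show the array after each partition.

Partition 1: pivot=-4 at index 2 -> [-6, -4, -4, 11, 18, -2]
Partition 2: pivot=-4 at index 1 -> [-6, -4, -4, 11, 18, -2]
Partition 3: pivot=-2 at index 3 -> [-6, -4, -4, -2, 18, 11]
Partition 4: pivot=11 at index 4 -> [-6, -4, -4, -2, 11, 18]


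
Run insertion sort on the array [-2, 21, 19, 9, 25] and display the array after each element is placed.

First element -2 is already 'sorted'
Insert 21: shifted 0 elements -> [-2, 21, 19, 9, 25]
Insert 19: shifted 1 elements -> [-2, 19, 21, 9, 25]
Insert 9: shifted 2 elements -> [-2, 9, 19, 21, 25]
Insert 25: shifted 0 elements -> [-2, 9, 19, 21, 25]


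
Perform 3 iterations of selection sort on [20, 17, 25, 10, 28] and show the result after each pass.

Pass 1: Select minimum 10 at index 3, swap -> [10, 17, 25, 20, 28]
Pass 2: Select minimum 17 at index 1, swap -> [10, 17, 25, 20, 28]
Pass 3: Select minimum 20 at index 3, swap -> [10, 17, 20, 25, 28]


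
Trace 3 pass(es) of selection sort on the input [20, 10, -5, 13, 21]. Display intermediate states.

Pass 1: Select minimum -5 at index 2, swap -> [-5, 10, 20, 13, 21]
Pass 2: Select minimum 10 at index 1, swap -> [-5, 10, 20, 13, 21]
Pass 3: Select minimum 13 at index 3, swap -> [-5, 10, 13, 20, 21]


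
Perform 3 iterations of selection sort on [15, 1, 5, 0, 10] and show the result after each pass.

Pass 1: Select minimum 0 at index 3, swap -> [0, 1, 5, 15, 10]
Pass 2: Select minimum 1 at index 1, swap -> [0, 1, 5, 15, 10]
Pass 3: Select minimum 5 at index 2, swap -> [0, 1, 5, 15, 10]


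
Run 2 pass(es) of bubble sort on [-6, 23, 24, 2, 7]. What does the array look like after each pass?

After pass 1: [-6, 23, 2, 7, 24] (2 swaps)
After pass 2: [-6, 2, 7, 23, 24] (2 swaps)
Total swaps: 4


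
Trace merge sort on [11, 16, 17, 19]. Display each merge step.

Divide and conquer:
  Merge [11] + [16] -> [11, 16]
  Merge [17] + [19] -> [17, 19]
  Merge [11, 16] + [17, 19] -> [11, 16, 17, 19]


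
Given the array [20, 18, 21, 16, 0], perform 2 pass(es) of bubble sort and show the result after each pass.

After pass 1: [18, 20, 16, 0, 21] (3 swaps)
After pass 2: [18, 16, 0, 20, 21] (2 swaps)
Total swaps: 5


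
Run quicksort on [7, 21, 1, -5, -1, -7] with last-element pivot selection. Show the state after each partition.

Partition 1: pivot=-7 at index 0 -> [-7, 21, 1, -5, -1, 7]
Partition 2: pivot=7 at index 4 -> [-7, 1, -5, -1, 7, 21]
Partition 3: pivot=-1 at index 2 -> [-7, -5, -1, 1, 7, 21]


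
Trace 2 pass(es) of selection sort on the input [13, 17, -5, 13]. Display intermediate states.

Pass 1: Select minimum -5 at index 2, swap -> [-5, 17, 13, 13]
Pass 2: Select minimum 13 at index 2, swap -> [-5, 13, 17, 13]


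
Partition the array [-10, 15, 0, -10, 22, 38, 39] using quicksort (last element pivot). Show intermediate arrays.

Partition 1: pivot=39 at index 6 -> [-10, 15, 0, -10, 22, 38, 39]
Partition 2: pivot=38 at index 5 -> [-10, 15, 0, -10, 22, 38, 39]
Partition 3: pivot=22 at index 4 -> [-10, 15, 0, -10, 22, 38, 39]
Partition 4: pivot=-10 at index 1 -> [-10, -10, 0, 15, 22, 38, 39]
Partition 5: pivot=15 at index 3 -> [-10, -10, 0, 15, 22, 38, 39]


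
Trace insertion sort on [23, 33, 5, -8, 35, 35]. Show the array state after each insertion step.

First element 23 is already 'sorted'
Insert 33: shifted 0 elements -> [23, 33, 5, -8, 35, 35]
Insert 5: shifted 2 elements -> [5, 23, 33, -8, 35, 35]
Insert -8: shifted 3 elements -> [-8, 5, 23, 33, 35, 35]
Insert 35: shifted 0 elements -> [-8, 5, 23, 33, 35, 35]
Insert 35: shifted 0 elements -> [-8, 5, 23, 33, 35, 35]


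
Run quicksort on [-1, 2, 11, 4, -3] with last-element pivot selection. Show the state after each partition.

Partition 1: pivot=-3 at index 0 -> [-3, 2, 11, 4, -1]
Partition 2: pivot=-1 at index 1 -> [-3, -1, 11, 4, 2]
Partition 3: pivot=2 at index 2 -> [-3, -1, 2, 4, 11]
Partition 4: pivot=11 at index 4 -> [-3, -1, 2, 4, 11]
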